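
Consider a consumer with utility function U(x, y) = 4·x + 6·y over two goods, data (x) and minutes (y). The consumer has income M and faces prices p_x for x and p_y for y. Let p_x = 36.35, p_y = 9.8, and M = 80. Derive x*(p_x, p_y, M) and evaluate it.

x* = 0

Perfect substitutes: compare marginal utility per dollar. 4/p_x vs 6/p_y → 0.11 vs 0.6122.
y gives more utility per dollar, so spend all income on y: y* = M/p_y, x* = 0.
Numerically: x* = 0, y* = 8.1633.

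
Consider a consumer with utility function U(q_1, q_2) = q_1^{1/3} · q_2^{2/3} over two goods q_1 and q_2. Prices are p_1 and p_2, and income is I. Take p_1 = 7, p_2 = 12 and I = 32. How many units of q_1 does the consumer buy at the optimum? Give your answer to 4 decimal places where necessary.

At p_1=7, p_2=12, I=32: q_1* = 1/3·32/7 = 1.5238.

q_1* = 1.5238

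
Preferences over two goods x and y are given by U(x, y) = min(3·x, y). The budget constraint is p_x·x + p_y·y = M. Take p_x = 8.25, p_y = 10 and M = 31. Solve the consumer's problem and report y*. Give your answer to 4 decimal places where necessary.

y* = 2.4314

With perfect complements, no substitution: consume in ratio x:y = 1:3.
Budget: p_x·x + p_y·3·x = M, so (p_x + 3·p_y)·x = M.
Demand: x*(p_x,p_y,M) = M/(p_x + 3·p_y), y* = 3·M/(p_x + 3·p_y).
Here 8.25 + 3·10 = 38.25, giving y* = 2.4314.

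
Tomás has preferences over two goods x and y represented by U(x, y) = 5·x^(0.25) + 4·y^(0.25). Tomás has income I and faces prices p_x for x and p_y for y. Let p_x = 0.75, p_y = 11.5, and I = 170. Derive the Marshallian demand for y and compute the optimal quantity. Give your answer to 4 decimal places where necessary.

y* = 3.402

With the ratio pinned down, the budget gives x* = I/(p_x + p_y·(y/x)) and y* = (y/x)·x*.
Numerically y/x = 0.019496, so x* = 170/(0.75 + 11.5·0.019496) = 174.5021 and y* = 0.019496·174.5021 = 3.402.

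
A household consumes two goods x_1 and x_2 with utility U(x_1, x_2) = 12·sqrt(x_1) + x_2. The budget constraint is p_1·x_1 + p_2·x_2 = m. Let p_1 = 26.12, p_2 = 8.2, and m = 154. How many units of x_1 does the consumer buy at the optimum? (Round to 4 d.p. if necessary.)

Utility is quasi-linear in x_2; the FOC for x_1 is 6/√x_1 = p_1/p_2.
Solve: √x_1 = 6·p_2/p_1, so x_1*(p_1,p_2) = (6·p_2/p_1)², and x_2* = (m − p_1·x_1*)/p_2.
Plugging in: x_1* = (6·8.2/26.12)² = 3.548.

x_1* = 3.548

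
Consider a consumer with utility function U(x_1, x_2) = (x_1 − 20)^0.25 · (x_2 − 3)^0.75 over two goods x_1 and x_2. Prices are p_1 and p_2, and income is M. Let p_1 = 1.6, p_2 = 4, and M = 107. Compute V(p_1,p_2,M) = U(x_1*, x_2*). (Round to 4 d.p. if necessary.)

This is Cobb-Douglas in (x_1−20, x_2−3): tangency gives 0.25·p_2·(x_2−3) = 0.75·p_1·(x_1−20).
After buying the subsistence bundle (20, 3), a share 0.25 of the remaining income goes to x_1: x_1* = 20 + 0.25·(M − 20p_1 − 3p_2)/p_1.
Discretionary income = 107 − 20·1.6 − 3·4 = 63; x_1* = 20 + 0.25·63/1.6 = 29.8438; x_2* = 3 + 0.75·63/4 = 14.8125.
Utility at the optimum: U(29.8438, 14.8125) = 11.2862.

V = 11.2862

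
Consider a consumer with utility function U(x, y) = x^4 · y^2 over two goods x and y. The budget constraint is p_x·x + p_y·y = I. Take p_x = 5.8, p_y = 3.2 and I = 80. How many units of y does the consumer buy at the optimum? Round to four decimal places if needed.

y* = 8.3333

The MRS is 2·y/x. Set MRS = p_x/p_y.
Rearranging, p_y·y = (1/2)·p_x·x. Substituting into the budget gives p_x·x·(1 + (1/2)) = I.
Demand: x*(p_x,p_y,I) = 2/3·I/p_x and y* = 1/3·I/p_y.
At p_x=5.8, p_y=3.2, I=80: y* = 1/3·80/3.2 = 8.3333.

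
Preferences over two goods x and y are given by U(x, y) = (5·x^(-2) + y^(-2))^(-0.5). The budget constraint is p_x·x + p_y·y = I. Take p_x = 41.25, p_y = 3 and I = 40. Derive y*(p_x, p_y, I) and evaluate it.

MU_x ∝ 5·x^(-3), MU_y ∝ y^(-3), so MRS = 5·(y/x)^(3) = p_x/p_y.
Solve for the ratio: y/x = [(1/5)·p_x/p_y]^(1/3).
Substitute y = (y/x)·x into the budget: x* = I/(p_x + p_y·(y/x)).
Numerically y/x = 1.40102, so x* = 40/(41.25 + 3·1.40102) = 0.88 and y* = 1.40102·0.88 = 1.2329.

y* = 1.2329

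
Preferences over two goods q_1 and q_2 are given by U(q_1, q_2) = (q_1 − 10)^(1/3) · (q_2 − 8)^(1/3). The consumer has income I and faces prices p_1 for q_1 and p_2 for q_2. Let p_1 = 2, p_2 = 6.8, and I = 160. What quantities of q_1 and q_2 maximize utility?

q_1* = 31.4, q_2* = 14.2941

Discretionary income = 160 − 10·2 − 8·6.8 = 85.6; q_1* = 10 + 0.5·85.6/2 = 31.4; q_2* = 8 + 0.5·85.6/6.8 = 14.2941.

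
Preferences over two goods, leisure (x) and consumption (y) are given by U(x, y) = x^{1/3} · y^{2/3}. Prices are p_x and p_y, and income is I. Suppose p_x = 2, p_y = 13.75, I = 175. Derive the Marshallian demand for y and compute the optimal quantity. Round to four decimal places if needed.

The MRS is (1/2)·y/x. Set MRS = p_x/p_y.
Rearranging, p_y·y = 2·p_x·x. Substituting into the budget gives p_x·x·(1 + 2) = I.
Demand: x*(p_x,p_y,I) = 1/3·I/p_x and y* = 2/3·I/p_y.
At p_x=2, p_y=13.75, I=175: y* = 2/3·175/13.75 = 8.4848.

y* = 8.4848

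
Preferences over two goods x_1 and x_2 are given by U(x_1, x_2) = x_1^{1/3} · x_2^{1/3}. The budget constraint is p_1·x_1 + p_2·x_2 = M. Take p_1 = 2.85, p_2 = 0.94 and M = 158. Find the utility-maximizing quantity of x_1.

Demand: x_1*(p_1,p_2,M) = 0.5·M/p_1 and x_2* = 0.5·M/p_2.
At p_1=2.85, p_2=0.94, M=158: x_1* = 0.5·158/2.85 = 27.7193.

x_1* = 27.7193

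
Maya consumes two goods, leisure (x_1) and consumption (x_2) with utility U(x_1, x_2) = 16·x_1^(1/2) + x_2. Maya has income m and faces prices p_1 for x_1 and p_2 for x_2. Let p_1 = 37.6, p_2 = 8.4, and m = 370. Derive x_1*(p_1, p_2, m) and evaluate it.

x_1* = 3.1942

Utility is quasi-linear in x_2; the FOC for x_1 is 8/√x_1 = p_1/p_2.
Thus x_1* = (8·p_2/p_1)² — independent of m — with the rest of income spent on x_2.
Plugging in: x_1* = (8·8.4/37.6)² = 3.1942.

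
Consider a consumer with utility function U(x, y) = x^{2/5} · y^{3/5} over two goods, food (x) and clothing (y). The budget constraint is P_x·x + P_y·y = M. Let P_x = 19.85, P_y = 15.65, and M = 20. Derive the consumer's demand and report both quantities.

x* = 0.403, y* = 0.7668

Tangency: MRS = (2/3)·y/x = P_x/P_y.
So 0.4·P_y·y = 0.6·P_x·x; combined with the budget, a share 0.4 of income goes to x.
Demand: x*(P_x,P_y,M) = 0.4·M/P_x and y* = 0.6·M/P_y.
At P_x=19.85, P_y=15.65, M=20: x* = 0.4·20/19.85 = 0.403, y* = 0.7668.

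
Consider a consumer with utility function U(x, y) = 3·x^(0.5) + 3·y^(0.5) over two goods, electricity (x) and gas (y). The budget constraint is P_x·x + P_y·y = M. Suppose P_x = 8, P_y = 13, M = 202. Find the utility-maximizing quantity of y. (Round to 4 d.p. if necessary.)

Numerically y/x = 0.378698, so x* = 202/(8 + 13·0.378698) = 15.631 and y* = 0.378698·15.631 = 5.9194.

y* = 5.9194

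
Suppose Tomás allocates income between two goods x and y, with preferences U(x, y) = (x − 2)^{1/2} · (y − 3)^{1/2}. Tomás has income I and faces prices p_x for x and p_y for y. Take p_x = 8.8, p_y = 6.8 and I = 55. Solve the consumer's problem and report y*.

MRS = (y−3)/(x−2). Tangency with p_x/p_y gives y−3 = (p_x/p_y)·(x−2).
After buying the subsistence bundle (2, 3), a share 0.5 of the remaining income goes to x: x* = 2 + 0.5·(I − 2p_x − 3p_y)/p_x.
Discretionary income = 55 − 2·8.8 − 3·6.8 = 17; y* = 3 + 0.5·17/6.8 = 4.25.

y* = 4.25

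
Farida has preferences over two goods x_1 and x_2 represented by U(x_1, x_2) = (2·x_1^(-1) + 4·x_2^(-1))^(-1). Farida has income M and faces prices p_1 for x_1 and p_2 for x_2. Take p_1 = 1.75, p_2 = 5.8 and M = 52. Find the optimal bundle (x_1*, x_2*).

MRS = MU_x_1/MU_x_2 = (1/2)·(x_2/x_1)^(2). Set equal to p_1/p_2.
Solve for the ratio: x_2/x_1 = [2·p_1/p_2]^(0.5).
Substitute x_2 = (x_2/x_1)·x_1 into the budget: x_1* = M/(p_1 + p_2·(x_2/x_1)).
Numerically x_2/x_1 = 0.776819, so x_1* = 52/(1.75 + 5.8·0.776819) = 8.3126 and x_2* = 0.776819·8.3126 = 6.4574.

x_1* = 8.3126, x_2* = 6.4574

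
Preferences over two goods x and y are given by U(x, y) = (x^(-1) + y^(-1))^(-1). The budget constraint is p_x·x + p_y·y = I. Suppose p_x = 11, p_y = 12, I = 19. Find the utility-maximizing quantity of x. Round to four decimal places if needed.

x* = 0.8449

Substitute y = (y/x)·x into the budget: x* = I/(p_x + p_y·(y/x)).
Numerically y/x = 0.957427, so x* = 19/(11 + 12·0.957427) = 0.8449.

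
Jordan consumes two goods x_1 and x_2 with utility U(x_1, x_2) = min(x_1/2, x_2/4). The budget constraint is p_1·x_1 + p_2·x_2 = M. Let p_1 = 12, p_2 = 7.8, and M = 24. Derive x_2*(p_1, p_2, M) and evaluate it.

Leontief preferences: the optimum is at the kink where x_1/2 = x_2/4, i.e. x_2 = 2·x_1.
Budget: p_1·x_1 + p_2·2·x_1 = M, so (2·p_1 + 4·p_2)·x_1 = 2·M.
Demand: x_1*(p_1,p_2,M) = 2·M/(2·p_1 + 4·p_2), x_2* = 4·M/(2·p_1 + 4·p_2).
Here 2·12 + 4·7.8 = 55.2, giving x_2* = 1.7391.

x_2* = 1.7391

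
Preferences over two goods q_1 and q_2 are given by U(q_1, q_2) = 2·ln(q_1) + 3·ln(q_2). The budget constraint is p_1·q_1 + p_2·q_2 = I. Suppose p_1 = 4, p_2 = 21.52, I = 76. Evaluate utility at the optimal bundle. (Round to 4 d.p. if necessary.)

MU_q_1/MU_q_2 = (2·q_2)/(3·q_1); tangency sets this equal to p_1/p_2.
Rearranging, p_2·q_2 = (3/2)·p_1·q_1. Substituting into the budget gives p_1·q_1·(1 + (3/2)) = I.
Demand: q_1*(p_1,p_2,I) = 0.4·I/p_1 and q_2* = 0.6·I/p_2.
At p_1=4, p_2=21.52, I=76: q_1* = 0.4·76/4 = 7.6, q_2* = 2.119.
Utility at the optimum: U(7.6, 2.119) = 6.3091.

V = 6.3091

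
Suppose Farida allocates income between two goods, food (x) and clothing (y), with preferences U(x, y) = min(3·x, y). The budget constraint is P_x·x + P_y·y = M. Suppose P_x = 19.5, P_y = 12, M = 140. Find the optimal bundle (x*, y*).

Demand: x*(P_x,P_y,M) = M/(P_x + 3·P_y), y* = 3·M/(P_x + 3·P_y).
Here 19.5 + 3·12 = 55.5, giving x* = 2.5225 and y* = 7.5676.

x* = 2.5225, y* = 7.5676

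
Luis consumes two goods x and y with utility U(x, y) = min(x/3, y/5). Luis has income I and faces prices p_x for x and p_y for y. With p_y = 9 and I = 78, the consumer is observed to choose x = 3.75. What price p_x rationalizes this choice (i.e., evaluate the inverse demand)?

p_x = 5.8

With perfect complements, no substitution: consume in ratio x:y = 3:5.
Budget: p_x·x + p_y·(5/3)·x = I, so (3·p_x + 5·p_y)·x = 3·I.
Demand: x*(p_x,p_y,I) = 3·I/(3·p_x + 5·p_y), y* = 5·I/(3·p_x + 5·p_y).
Set x* = 3.75 in the demand function and solve for p_x: p_x = 5.8.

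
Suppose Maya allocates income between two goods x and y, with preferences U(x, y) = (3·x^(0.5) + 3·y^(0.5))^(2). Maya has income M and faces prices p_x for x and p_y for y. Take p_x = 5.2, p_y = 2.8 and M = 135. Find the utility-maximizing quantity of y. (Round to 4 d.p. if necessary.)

y* = 31.3393

MRS = MU_x/MU_y = (y/x)^(0.5). Set equal to p_x/p_y.
Hence y/x = (p_x/p_y)^(1/(0.5)), i.e. raised to the 2 power.
Substitute y = (y/x)·x into the budget: x* = M/(p_x + p_y·(y/x)).
Numerically y/x = 3.44898, so x* = 135/(5.2 + 2.8·3.44898) = 9.0865 and y* = 3.44898·9.0865 = 31.3393.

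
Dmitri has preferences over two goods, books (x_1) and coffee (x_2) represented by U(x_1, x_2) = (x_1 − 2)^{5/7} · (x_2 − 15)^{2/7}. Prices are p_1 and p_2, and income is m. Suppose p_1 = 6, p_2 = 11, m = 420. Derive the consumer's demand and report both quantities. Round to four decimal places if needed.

This is Cobb-Douglas in (x_1−2, x_2−15): tangency gives 5/7·p_2·(x_2−15) = 2/7·p_1·(x_1−2).
After buying the subsistence bundle (2, 15), a share 5/7 of the remaining income goes to x_1: x_1* = 2 + 5/7·(m − 2p_1 − 15p_2)/p_1.
Discretionary income = 420 − 2·6 − 15·11 = 243; x_1* = 2 + 5/7·243/6 = 30.9286; x_2* = 15 + 2/7·243/11 = 21.3117.

x_1* = 30.9286, x_2* = 21.3117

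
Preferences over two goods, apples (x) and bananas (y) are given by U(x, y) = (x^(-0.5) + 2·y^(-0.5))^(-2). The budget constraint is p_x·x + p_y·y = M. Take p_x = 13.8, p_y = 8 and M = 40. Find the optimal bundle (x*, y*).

x* = 1.2474, y* = 2.8482

From the CES first-order condition, (1/2)·(y/x)^(1.5) = p_x/p_y.
Hence y/x = (2·p_x/p_y)^(1/(1.5)), i.e. raised to the 2/3 power.
With the ratio pinned down, the budget gives x* = M/(p_x + p_y·(y/x)) and y* = (y/x)·x*.
Numerically y/x = 2.283211, so x* = 40/(13.8 + 8·2.283211) = 1.2474 and y* = 2.283211·1.2474 = 2.8482.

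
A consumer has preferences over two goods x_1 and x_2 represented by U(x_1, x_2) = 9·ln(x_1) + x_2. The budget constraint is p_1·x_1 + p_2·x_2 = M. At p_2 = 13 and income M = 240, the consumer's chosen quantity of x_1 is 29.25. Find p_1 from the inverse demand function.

MU_x_1 = 9/x_1, MU_x_2 = 1. Tangency: 9/x_1 = p_1/p_2.
So x_1*(p_1,p_2) = 9·p_2/p_1, independent of income; and x_2* = (M − 9·p_2)/p_2.
Set x_1* = 29.25 in the demand function and solve for p_1: p_1 = 4.

p_1 = 4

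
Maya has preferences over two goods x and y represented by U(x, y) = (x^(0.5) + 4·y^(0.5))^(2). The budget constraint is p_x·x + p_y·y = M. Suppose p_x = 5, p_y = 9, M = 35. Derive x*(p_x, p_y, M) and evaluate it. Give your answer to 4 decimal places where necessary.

From the CES first-order condition, (1/4)·(y/x)^(0.5) = p_x/p_y.
Hence y/x = (4·p_x/p_y)^(1/(0.5)), i.e. raised to the 2 power.
Substitute y = (y/x)·x into the budget: x* = M/(p_x + p_y·(y/x)).
Numerically y/x = 4.938272, so x* = 35/(5 + 9·4.938272) = 0.7079.

x* = 0.7079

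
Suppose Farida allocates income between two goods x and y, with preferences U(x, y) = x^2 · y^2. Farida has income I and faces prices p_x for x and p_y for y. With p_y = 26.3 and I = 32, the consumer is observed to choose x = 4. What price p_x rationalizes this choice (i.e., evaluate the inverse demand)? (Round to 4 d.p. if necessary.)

p_x = 4

The MRS is y/x. Set MRS = p_x/p_y.
Rearranging, p_y·y = p_x·x. Substituting into the budget gives p_x·x·(1 + 1) = I.
Demand: x*(p_x,p_y,I) = 0.5·I/p_x and y* = 0.5·I/p_y.
Set x* = 4 in the demand function and solve for p_x: p_x = 4.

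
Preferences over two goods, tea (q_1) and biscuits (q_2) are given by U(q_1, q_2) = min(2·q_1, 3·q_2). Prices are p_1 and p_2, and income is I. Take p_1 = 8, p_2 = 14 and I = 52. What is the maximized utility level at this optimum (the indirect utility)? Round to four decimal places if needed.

With perfect complements, no substitution: consume in ratio q_1:q_2 = 3:2.
Budget: p_1·q_1 + p_2·(2/3)·q_1 = I, so (3·p_1 + 2·p_2)·q_1 = 3·I.
Demand: q_1*(p_1,p_2,I) = 3·I/(3·p_1 + 2·p_2), q_2* = 2·I/(3·p_1 + 2·p_2).
Here 3·8 + 2·14 = 52, giving q_1* = 3 and q_2* = 2.
Utility at the optimum: U(3, 2) = 6.

V = 6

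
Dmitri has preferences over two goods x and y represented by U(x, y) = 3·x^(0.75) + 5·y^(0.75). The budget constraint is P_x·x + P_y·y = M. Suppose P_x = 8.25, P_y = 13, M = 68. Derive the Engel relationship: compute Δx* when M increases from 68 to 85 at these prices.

Δx* = 0.6933

MRS = MU_x/MU_y = (3/5)·(y/x)^(0.25). Set equal to P_x/P_y.
Solve for the ratio: y/x = [(5/3)·P_x/P_y]^(4).
With the ratio pinned down, the budget gives x* = M/(P_x + P_y·(y/x)) and y* = (y/x)·x*.
Numerically y/x = 1.251519, so x* = 68/(8.25 + 13·1.251519) = 2.7733.
At M' = 85: x* = 3.4666. Change: 3.4666 − 2.7733 = 0.6933.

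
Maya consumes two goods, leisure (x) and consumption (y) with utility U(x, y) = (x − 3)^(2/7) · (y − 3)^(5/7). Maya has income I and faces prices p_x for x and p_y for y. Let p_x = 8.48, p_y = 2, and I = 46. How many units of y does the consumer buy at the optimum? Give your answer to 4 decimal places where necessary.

y* = 8.2

This is Cobb-Douglas in (x−3, y−3): tangency gives 2/7·p_y·(y−3) = 5/7·p_x·(x−3).
Substituting into the budget: x* = 3 + 2/7·(I − 3·p_x − 3·p_y)/p_x, and y* = 3 + 5/7·(…)/p_y.
Discretionary income = 46 − 3·8.48 − 3·2 = 14.56; y* = 3 + 5/7·14.56/2 = 8.2.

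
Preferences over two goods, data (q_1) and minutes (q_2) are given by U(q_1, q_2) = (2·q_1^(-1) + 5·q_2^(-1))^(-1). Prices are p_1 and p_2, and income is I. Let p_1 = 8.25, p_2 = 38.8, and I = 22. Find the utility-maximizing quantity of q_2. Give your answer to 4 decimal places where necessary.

From the CES first-order condition, (2/5)·(q_2/q_1)^(2) = p_1/p_2.
Hence q_2/q_1 = ((5/2)·p_1/p_2)^(1/(2)), i.e. raised to the 0.5 power.
With the ratio pinned down, the budget gives q_1* = I/(p_1 + p_2·(q_2/q_1)) and q_2* = (q_2/q_1)·q_1*.
Numerically q_2/q_1 = 0.72909, so q_1* = 22/(8.25 + 38.8·0.72909) = 0.6021 and q_2* = 0.72909·0.6021 = 0.439.

q_2* = 0.439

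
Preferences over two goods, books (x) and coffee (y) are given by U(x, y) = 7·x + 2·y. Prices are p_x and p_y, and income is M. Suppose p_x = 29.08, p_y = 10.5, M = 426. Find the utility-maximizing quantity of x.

Perfect substitutes: compare marginal utility per dollar. 7/p_x vs 2/p_y → 0.2407 vs 0.1905.
x gives more utility per dollar, so spend all income on x: x* = M/p_x, y* = 0.
Numerically: x* = 14.6492, y* = 0.

x* = 14.6492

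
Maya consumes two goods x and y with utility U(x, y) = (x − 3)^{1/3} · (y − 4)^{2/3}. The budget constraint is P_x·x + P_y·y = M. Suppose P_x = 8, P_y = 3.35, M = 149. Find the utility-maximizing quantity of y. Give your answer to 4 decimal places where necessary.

This is Cobb-Douglas in (x−3, y−4): tangency gives 1/3·P_y·(y−4) = 2/3·P_x·(x−3).
After buying the subsistence bundle (3, 4), a share 1/3 of the remaining income goes to x: x* = 3 + 1/3·(M − 3P_x − 4P_y)/P_x.
Discretionary income = 149 − 3·8 − 4·3.35 = 111.6; y* = 4 + 2/3·111.6/3.35 = 26.209.

y* = 26.209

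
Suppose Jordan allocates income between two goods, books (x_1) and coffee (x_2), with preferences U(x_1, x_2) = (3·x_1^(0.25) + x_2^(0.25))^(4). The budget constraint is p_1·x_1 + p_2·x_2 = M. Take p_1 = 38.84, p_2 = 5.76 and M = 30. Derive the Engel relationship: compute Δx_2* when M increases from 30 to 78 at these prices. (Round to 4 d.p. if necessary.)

MRS = MU_x_1/MU_x_2 = 3·(x_2/x_1)^(0.75). Set equal to p_1/p_2.
Solve for the ratio: x_2/x_1 = [(1/3)·p_1/p_2]^(4/3).
Substitute x_2 = (x_2/x_1)·x_1 into the budget: x_1* = M/(p_1 + p_2·(x_2/x_1)).
Numerically x_2/x_1 = 2.94429, so x_1* = 30/(38.84 + 5.76·2.94429) = 0.5376 and x_2* = 2.94429·0.5376 = 1.583.
At M' = 78: x_2* = 4.1157. Change: 4.1157 − 1.583 = 2.5328.

Δx_2* = 2.5328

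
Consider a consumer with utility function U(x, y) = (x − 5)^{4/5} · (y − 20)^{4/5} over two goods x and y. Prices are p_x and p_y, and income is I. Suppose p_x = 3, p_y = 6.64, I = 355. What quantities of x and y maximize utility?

x* = 39.5333, y* = 35.6024

This is Cobb-Douglas in (x−5, y−20): tangency gives 0.8·p_y·(y−20) = 0.8·p_x·(x−5).
Substituting into the budget: x* = 5 + 0.5·(I − 5·p_x − 20·p_y)/p_x, and y* = 20 + 0.5·(…)/p_y.
Discretionary income = 355 − 5·3 − 20·6.64 = 207.2; x* = 5 + 0.5·207.2/3 = 39.5333; y* = 20 + 0.5·207.2/6.64 = 35.6024.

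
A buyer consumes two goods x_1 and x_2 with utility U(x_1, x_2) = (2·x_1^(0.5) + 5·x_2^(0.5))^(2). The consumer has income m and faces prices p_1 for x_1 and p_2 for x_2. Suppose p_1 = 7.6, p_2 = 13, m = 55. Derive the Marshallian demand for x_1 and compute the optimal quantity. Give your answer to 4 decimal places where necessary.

x_1* = 1.555

MRS = MU_x_1/MU_x_2 = (2/5)·(x_2/x_1)^(0.5). Set equal to p_1/p_2.
Solve for the ratio: x_2/x_1 = [(5/2)·p_1/p_2]^(2).
With the ratio pinned down, the budget gives x_1* = m/(p_1 + p_2·(x_2/x_1)) and x_2* = (x_2/x_1)·x_1*.
Numerically x_2/x_1 = 2.136095, so x_1* = 55/(7.6 + 13·2.136095) = 1.555.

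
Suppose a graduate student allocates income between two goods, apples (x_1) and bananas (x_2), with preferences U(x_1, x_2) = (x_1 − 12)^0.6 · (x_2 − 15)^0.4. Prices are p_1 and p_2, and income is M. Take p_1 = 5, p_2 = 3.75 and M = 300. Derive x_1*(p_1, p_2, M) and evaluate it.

This is Cobb-Douglas in (x_1−12, x_2−15): tangency gives 0.6·p_2·(x_2−15) = 0.4·p_1·(x_1−12).
After buying the subsistence bundle (12, 15), a share 0.6 of the remaining income goes to x_1: x_1* = 12 + 0.6·(M − 12p_1 − 15p_2)/p_1.
Discretionary income = 300 − 12·5 − 15·3.75 = 183.75; x_1* = 12 + 0.6·183.75/5 = 34.05.

x_1* = 34.05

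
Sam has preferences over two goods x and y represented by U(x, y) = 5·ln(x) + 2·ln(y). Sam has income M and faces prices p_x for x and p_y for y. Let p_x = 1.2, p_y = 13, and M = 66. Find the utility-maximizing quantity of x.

Tangency: MRS = (5/2)·y/x = p_x/p_y.
So 5·p_y·y = 2·p_x·x; combined with the budget, a share 5/7 of income goes to x.
Demand: x*(p_x,p_y,M) = 5/7·M/p_x and y* = 2/7·M/p_y.
At p_x=1.2, p_y=13, M=66: x* = 5/7·66/1.2 = 39.2857.

x* = 39.2857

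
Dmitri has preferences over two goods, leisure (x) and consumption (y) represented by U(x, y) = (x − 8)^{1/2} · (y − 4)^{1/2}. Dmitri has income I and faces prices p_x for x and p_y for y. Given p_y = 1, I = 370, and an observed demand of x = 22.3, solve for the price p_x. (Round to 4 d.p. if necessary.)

Let x' = x−8, y' = y−4. MRS = y'/x' = p_x/p_y.
After buying the subsistence bundle (8, 4), a share 0.5 of the remaining income goes to x: x* = 8 + 0.5·(I − 8p_x − 4p_y)/p_x.
Set x* = 22.3 in the demand function and solve for p_x: p_x = 10.

p_x = 10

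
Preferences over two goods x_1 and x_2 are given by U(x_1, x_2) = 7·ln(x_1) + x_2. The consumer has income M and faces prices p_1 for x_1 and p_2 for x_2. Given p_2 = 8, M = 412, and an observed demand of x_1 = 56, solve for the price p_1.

Set MRS = p_1/p_2: (7/x_1)/1 = p_1/p_2.
So x_1*(p_1,p_2) = 7·p_2/p_1, independent of income; and x_2* = (M − 7·p_2)/p_2.
Set x_1* = 56 in the demand function and solve for p_1: p_1 = 1.

p_1 = 1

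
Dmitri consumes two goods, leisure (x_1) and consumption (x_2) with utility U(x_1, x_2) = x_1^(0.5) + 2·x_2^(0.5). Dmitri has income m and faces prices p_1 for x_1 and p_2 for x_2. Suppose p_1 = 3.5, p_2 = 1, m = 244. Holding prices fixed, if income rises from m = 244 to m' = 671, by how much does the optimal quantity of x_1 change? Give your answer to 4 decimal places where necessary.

Δx_1* = 8.1333

MU_x_1 ∝ x_1^(-0.5), MU_x_2 ∝ 2·x_2^(-0.5), so MRS = (1/2)·(x_2/x_1)^(0.5) = p_1/p_2.
Solve for the ratio: x_2/x_1 = [2·p_1/p_2]^(2).
With the ratio pinned down, the budget gives x_1* = m/(p_1 + p_2·(x_2/x_1)) and x_2* = (x_2/x_1)·x_1*.
Numerically x_2/x_1 = 49, so x_1* = 244/(3.5 + 1·49) = 4.6476.
At m' = 671: x_1* = 12.781. Change: 12.781 − 4.6476 = 8.1333.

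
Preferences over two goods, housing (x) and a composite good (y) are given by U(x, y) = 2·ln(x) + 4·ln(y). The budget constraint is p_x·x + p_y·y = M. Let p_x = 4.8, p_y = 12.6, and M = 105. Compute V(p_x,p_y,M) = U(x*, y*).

V = 10.8327

MU_x/MU_y = (2·y)/(4·x); tangency sets this equal to p_x/p_y.
Rearranging, p_y·y = 2·p_x·x. Substituting into the budget gives p_x·x·(1 + 2) = M.
Demand: x*(p_x,p_y,M) = 1/3·M/p_x and y* = 2/3·M/p_y.
At p_x=4.8, p_y=12.6, M=105: x* = 1/3·105/4.8 = 7.2917, y* = 5.5556.
Utility at the optimum: U(7.2917, 5.5556) = 10.8327.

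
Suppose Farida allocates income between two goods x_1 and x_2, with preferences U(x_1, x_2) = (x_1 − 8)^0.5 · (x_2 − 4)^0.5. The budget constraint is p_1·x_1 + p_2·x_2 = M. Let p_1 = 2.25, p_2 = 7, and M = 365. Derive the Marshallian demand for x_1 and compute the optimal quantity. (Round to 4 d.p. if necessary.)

Let x_1' = x_1−8, x_2' = x_2−4. MRS = x_2'/x_1' = p_1/p_2.
Substituting into the budget: x_1* = 8 + 0.5·(M − 8·p_1 − 4·p_2)/p_1, and x_2* = 4 + 0.5·(…)/p_2.
Discretionary income = 365 − 8·2.25 − 4·7 = 319; x_1* = 8 + 0.5·319/2.25 = 78.8889.

x_1* = 78.8889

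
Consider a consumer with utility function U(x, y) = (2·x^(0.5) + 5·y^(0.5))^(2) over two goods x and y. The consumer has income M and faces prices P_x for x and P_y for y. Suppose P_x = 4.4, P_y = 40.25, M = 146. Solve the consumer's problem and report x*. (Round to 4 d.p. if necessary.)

x* = 19.7132

From the CES first-order condition, (2/5)·(y/x)^(0.5) = P_x/P_y.
Hence y/x = ((5/2)·P_x/P_y)^(1/(0.5)), i.e. raised to the 2 power.
Substitute y = (y/x)·x into the budget: x* = M/(P_x + P_y·(y/x)).
Numerically y/x = 0.074688, so x* = 146/(4.4 + 40.25·0.074688) = 19.7132.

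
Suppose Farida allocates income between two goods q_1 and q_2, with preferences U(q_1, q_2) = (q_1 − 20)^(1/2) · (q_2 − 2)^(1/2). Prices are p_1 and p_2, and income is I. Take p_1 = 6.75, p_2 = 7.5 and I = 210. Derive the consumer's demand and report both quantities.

Let q_1' = q_1−20, q_2' = q_2−2. MRS = q_2'/q_1' = p_1/p_2.
Substituting into the budget: q_1* = 20 + 0.5·(I − 20·p_1 − 2·p_2)/p_1, and q_2* = 2 + 0.5·(…)/p_2.
Discretionary income = 210 − 20·6.75 − 2·7.5 = 60; q_1* = 20 + 0.5·60/6.75 = 24.4444; q_2* = 2 + 0.5·60/7.5 = 6.

q_1* = 24.4444, q_2* = 6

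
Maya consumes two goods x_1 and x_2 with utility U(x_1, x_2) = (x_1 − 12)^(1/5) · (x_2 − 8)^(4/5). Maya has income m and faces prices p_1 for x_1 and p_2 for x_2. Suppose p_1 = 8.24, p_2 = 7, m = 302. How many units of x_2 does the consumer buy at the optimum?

This is Cobb-Douglas in (x_1−12, x_2−8): tangency gives 0.2·p_2·(x_2−8) = 0.8·p_1·(x_1−12).
After buying the subsistence bundle (12, 8), a share 0.2 of the remaining income goes to x_1: x_1* = 12 + 0.2·(m − 12p_1 − 8p_2)/p_1.
Discretionary income = 302 − 12·8.24 − 8·7 = 147.12; x_2* = 8 + 0.8·147.12/7 = 24.8137.

x_2* = 24.8137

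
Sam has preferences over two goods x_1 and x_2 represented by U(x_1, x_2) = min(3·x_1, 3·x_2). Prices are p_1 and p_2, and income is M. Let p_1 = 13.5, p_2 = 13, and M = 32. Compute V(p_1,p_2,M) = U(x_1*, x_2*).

V = 3.6226

Leontief preferences: the optimum is at the kink where x_1/3 = x_2/3, i.e. x_2 = x_1.
Budget: p_1·x_1 + p_2·x_1 = M, so (3·p_1 + 3·p_2)·x_1 = 3·M.
Demand: x_1*(p_1,p_2,M) = 3·M/(3·p_1 + 3·p_2), x_2* = 3·M/(3·p_1 + 3·p_2).
Here 3·13.5 + 3·13 = 79.5, giving x_1* = 1.2075 and x_2* = 1.2075.
Utility at the optimum: U(1.2075, 1.2075) = 3.6226.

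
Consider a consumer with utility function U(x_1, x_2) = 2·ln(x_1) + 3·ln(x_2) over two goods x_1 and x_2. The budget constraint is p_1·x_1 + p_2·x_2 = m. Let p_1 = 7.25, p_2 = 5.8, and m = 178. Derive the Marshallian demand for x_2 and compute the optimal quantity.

At p_1=7.25, p_2=5.8, m=178: x_2* = 0.6·178/5.8 = 18.4138.

x_2* = 18.4138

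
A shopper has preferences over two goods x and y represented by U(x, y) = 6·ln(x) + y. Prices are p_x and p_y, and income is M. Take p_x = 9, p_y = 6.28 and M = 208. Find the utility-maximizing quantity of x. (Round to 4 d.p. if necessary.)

Set MRS = p_x/p_y: (6/x)/1 = p_x/p_y.
So x*(p_x,p_y) = 6·p_y/p_x, independent of income; and y* = (M − 6·p_y)/p_y.
At the given prices: x* = 6·6.28/9 = 4.1867.

x* = 4.1867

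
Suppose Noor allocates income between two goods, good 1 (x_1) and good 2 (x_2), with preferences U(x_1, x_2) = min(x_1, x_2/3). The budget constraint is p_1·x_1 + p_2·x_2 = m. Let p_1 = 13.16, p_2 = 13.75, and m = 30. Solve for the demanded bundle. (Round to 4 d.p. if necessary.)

x_1* = 0.5514, x_2* = 1.6541

With perfect complements, no substitution: consume in ratio x_1:x_2 = 1:3.
Budget: p_1·x_1 + p_2·3·x_1 = m, so (p_1 + 3·p_2)·x_1 = m.
Demand: x_1*(p_1,p_2,m) = m/(p_1 + 3·p_2), x_2* = 3·m/(p_1 + 3·p_2).
Here 13.16 + 3·13.75 = 54.41, giving x_1* = 0.5514 and x_2* = 1.6541.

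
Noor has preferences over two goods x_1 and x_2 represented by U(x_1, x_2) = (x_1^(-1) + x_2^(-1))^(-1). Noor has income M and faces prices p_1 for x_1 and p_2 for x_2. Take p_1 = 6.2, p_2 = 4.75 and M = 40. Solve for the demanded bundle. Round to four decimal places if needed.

x_1* = 3.4403, x_2* = 3.9305

With the ratio pinned down, the budget gives x_1* = M/(p_1 + p_2·(x_2/x_1)) and x_2* = (x_2/x_1)·x_1*.
Numerically x_2/x_1 = 1.142481, so x_1* = 40/(6.2 + 4.75·1.142481) = 3.4403 and x_2* = 1.142481·3.4403 = 3.9305.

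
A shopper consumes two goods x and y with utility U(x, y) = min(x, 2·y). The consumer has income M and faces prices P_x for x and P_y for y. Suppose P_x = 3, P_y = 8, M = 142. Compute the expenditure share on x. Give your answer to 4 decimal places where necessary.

With perfect complements, no substitution: consume in ratio x:y = 2:1.
Budget: P_x·x + P_y·(1/2)·x = M, so (2·P_x + P_y)·x = 2·M.
Demand: x*(P_x,P_y,M) = 2·M/(2·P_x + P_y), y* = M/(2·P_x + P_y).
Here 2·3 + 8 = 14, giving x* = 20.2857 and y* = 10.1429.
Expenditure on x: 3·20.2857 = 60.8571; share = 0.4286.

share on x = 0.4286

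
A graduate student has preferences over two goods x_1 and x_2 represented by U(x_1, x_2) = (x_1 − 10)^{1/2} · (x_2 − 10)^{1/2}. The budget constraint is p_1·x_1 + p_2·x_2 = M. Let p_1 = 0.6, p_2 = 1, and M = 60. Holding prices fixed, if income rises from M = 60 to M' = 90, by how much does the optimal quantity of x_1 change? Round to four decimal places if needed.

Δx_1* = 25

This is Cobb-Douglas in (x_1−10, x_2−10): tangency gives 0.5·p_2·(x_2−10) = 0.5·p_1·(x_1−10).
Substituting into the budget: x_1* = 10 + 0.5·(M − 10·p_1 − 10·p_2)/p_1, and x_2* = 10 + 0.5·(…)/p_2.
Discretionary income = 60 − 10·0.6 − 10·1 = 44; x_1* = 10 + 0.5·44/0.6 = 46.6667.
At M' = 90: x_1* = 71.6667. Change: 71.6667 − 46.6667 = 25.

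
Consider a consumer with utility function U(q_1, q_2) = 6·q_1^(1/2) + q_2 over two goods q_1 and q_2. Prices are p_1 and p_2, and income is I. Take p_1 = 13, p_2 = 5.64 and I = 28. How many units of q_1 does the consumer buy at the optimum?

Utility is quasi-linear in q_2; the FOC for q_1 is 3/√q_1 = p_1/p_2.
Solve: √q_1 = 3·p_2/p_1, so q_1*(p_1,p_2) = (3·p_2/p_1)², and q_2* = (I − p_1·q_1*)/p_2.
Plugging in: q_1* = (3·5.64/13)² = 1.694.

q_1* = 1.694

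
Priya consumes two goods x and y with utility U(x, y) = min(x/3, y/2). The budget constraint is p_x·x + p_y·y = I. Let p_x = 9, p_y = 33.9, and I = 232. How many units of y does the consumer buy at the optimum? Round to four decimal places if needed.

With perfect complements, no substitution: consume in ratio x:y = 3:2.
Budget: p_x·x + p_y·(2/3)·x = I, so (3·p_x + 2·p_y)·x = 3·I.
Demand: x*(p_x,p_y,I) = 3·I/(3·p_x + 2·p_y), y* = 2·I/(3·p_x + 2·p_y).
Here 3·9 + 2·33.9 = 94.8, giving y* = 4.8945.

y* = 4.8945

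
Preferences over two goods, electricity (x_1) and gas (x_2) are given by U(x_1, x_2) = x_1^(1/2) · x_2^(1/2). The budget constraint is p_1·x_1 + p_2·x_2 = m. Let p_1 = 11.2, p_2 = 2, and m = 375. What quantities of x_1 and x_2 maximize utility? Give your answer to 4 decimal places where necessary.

Tangency: MRS = x_2/x_1 = p_1/p_2.
So 0.5·p_2·x_2 = 0.5·p_1·x_1; combined with the budget, a share 0.5 of income goes to x_1.
Demand: x_1*(p_1,p_2,m) = 0.5·m/p_1 and x_2* = 0.5·m/p_2.
At p_1=11.2, p_2=2, m=375: x_1* = 0.5·375/11.2 = 16.7411, x_2* = 93.75.

x_1* = 16.7411, x_2* = 93.75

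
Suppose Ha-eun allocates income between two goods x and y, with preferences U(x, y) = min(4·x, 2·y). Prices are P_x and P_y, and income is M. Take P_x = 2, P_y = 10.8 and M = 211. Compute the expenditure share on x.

Leontief preferences: the optimum is at the kink where x/2 = y/4, i.e. y = 2·x.
Budget: P_x·x + P_y·2·x = M, so (2·P_x + 4·P_y)·x = 2·M.
Demand: x*(P_x,P_y,M) = 2·M/(2·P_x + 4·P_y), y* = 4·M/(2·P_x + 4·P_y).
Here 2·2 + 4·10.8 = 47.2, giving x* = 8.9407 and y* = 17.8814.
Expenditure on x: 2·8.9407 = 17.8814; share = 0.0847.

share on x = 0.0847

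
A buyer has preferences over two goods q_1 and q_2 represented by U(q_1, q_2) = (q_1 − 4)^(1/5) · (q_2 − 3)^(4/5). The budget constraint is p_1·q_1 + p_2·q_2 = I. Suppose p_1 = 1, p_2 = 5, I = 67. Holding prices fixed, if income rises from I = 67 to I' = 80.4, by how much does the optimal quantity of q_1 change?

Δq_1* = 2.68

MRS = (1/4)·(q_2−3)/(q_1−4). Tangency with p_1/p_2 gives q_2−3 = 4·(p_1/p_2)·(q_1−4).
After buying the subsistence bundle (4, 3), a share 0.2 of the remaining income goes to q_1: q_1* = 4 + 0.2·(I − 4p_1 − 3p_2)/p_1.
Discretionary income = 67 − 4·1 − 3·5 = 48; q_1* = 4 + 0.2·48/1 = 13.6.
At I' = 80.4: q_1* = 16.28. Change: 16.28 − 13.6 = 2.68.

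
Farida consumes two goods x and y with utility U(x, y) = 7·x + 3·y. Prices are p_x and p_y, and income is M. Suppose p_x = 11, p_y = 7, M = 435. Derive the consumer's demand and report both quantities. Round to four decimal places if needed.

x* = 39.5455, y* = 0

Linear utility — the consumer picks whichever good has higher MU/price: 7/11 = 0.6364 vs 3/7 = 0.4286.
x gives more utility per dollar, so spend all income on x: x* = M/p_x, y* = 0.
Numerically: x* = 39.5455, y* = 0.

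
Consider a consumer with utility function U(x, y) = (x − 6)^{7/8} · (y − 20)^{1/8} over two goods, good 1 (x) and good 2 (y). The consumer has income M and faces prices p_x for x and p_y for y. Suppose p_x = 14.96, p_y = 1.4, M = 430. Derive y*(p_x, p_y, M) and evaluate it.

y* = 47.8786

After buying the subsistence bundle (6, 20), a share 0.875 of the remaining income goes to x: x* = 6 + 0.875·(M − 6p_x − 20p_y)/p_x.
Discretionary income = 430 − 6·14.96 − 20·1.4 = 312.24; y* = 20 + 0.125·312.24/1.4 = 47.8786.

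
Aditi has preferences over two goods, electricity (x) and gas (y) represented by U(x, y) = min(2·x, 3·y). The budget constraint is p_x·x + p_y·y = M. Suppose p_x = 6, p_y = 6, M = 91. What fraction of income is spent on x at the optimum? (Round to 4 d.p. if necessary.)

share on x = 0.6

With perfect complements, no substitution: consume in ratio x:y = 3:2.
Budget: p_x·x + p_y·(2/3)·x = M, so (3·p_x + 2·p_y)·x = 3·M.
Demand: x*(p_x,p_y,M) = 3·M/(3·p_x + 2·p_y), y* = 2·M/(3·p_x + 2·p_y).
Here 3·6 + 2·6 = 30, giving x* = 9.1 and y* = 6.0667.
Expenditure on x: 6·9.1 = 54.6; share = 0.6.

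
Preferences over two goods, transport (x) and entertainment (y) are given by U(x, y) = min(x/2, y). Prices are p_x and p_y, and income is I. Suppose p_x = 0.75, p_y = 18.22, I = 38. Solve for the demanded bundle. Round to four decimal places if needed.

With perfect complements, no substitution: consume in ratio x:y = 2:1.
Budget: p_x·x + p_y·(1/2)·x = I, so (2·p_x + p_y)·x = 2·I.
Demand: x*(p_x,p_y,I) = 2·I/(2·p_x + p_y), y* = I/(2·p_x + p_y).
Here 2·0.75 + 18.22 = 19.72, giving x* = 3.854 and y* = 1.927.

x* = 3.854, y* = 1.927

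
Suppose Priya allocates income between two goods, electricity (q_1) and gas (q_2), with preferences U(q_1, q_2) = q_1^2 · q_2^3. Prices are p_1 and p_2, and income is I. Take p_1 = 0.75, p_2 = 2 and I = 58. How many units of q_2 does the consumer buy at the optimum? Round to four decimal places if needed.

The MRS is (2/3)·q_2/q_1. Set MRS = p_1/p_2.
So 2·p_2·q_2 = 3·p_1·q_1; combined with the budget, a share 0.4 of income goes to q_1.
Demand: q_1*(p_1,p_2,I) = 0.4·I/p_1 and q_2* = 0.6·I/p_2.
At p_1=0.75, p_2=2, I=58: q_2* = 0.6·58/2 = 17.4.

q_2* = 17.4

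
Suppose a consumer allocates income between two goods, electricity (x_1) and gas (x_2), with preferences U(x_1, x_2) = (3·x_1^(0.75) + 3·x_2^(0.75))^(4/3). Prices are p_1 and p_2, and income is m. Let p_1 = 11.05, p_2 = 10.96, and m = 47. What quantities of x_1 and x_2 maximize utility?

MU_x_1 ∝ 3·x_1^(-0.25), MU_x_2 ∝ 3·x_2^(-0.25), so MRS = (x_2/x_1)^(0.25) = p_1/p_2.
Hence x_2/x_1 = (p_1/p_2)^(1/(0.25)), i.e. raised to the 4 power.
With the ratio pinned down, the budget gives x_1* = m/(p_1 + p_2·(x_2/x_1)) and x_2* = (x_2/x_1)·x_1*.
Numerically x_2/x_1 = 1.033254, so x_1* = 47/(11.05 + 10.96·1.033254) = 2.1006 and x_2* = 1.033254·2.1006 = 2.1705.

x_1* = 2.1006, x_2* = 2.1705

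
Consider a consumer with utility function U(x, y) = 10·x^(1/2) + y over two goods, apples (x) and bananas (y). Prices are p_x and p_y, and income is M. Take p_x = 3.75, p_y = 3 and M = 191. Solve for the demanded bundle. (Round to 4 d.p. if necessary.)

MU_x = 5/√x, MU_y = 1. Tangency: 5/√x = p_x/p_y.
Thus x* = (5·p_y/p_x)² — independent of M — with the rest of income spent on y.
Plugging in: x* = (5·3/3.75)² = 16, y* = 43.6667.

x* = 16, y* = 43.6667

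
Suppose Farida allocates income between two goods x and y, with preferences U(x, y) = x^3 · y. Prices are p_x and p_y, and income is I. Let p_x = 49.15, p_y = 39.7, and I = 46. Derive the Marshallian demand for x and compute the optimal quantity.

The MRS is 3·y/x. Set MRS = p_x/p_y.
Rearranging, p_y·y = (1/3)·p_x·x. Substituting into the budget gives p_x·x·(1 + (1/3)) = I.
Demand: x*(p_x,p_y,I) = 0.75·I/p_x and y* = 0.25·I/p_y.
At p_x=49.15, p_y=39.7, I=46: x* = 0.75·46/49.15 = 0.7019.

x* = 0.7019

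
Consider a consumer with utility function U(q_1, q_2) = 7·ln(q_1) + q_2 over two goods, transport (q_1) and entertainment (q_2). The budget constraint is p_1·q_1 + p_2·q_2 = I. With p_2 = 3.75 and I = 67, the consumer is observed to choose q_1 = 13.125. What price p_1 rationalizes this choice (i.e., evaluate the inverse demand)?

MU_q_1 = 7/q_1, MU_q_2 = 1. Tangency: 7/q_1 = p_1/p_2.
So q_1*(p_1,p_2) = 7·p_2/p_1, independent of income; and q_2* = (I − 7·p_2)/p_2.
Set q_1* = 13.125 in the demand function and solve for p_1: p_1 = 2.

p_1 = 2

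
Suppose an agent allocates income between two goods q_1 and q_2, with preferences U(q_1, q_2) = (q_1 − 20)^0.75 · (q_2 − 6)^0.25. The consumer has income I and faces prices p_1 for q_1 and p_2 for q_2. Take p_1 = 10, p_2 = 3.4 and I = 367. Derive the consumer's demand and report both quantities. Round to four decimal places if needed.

q_1* = 30.995, q_2* = 16.7794

MRS = 3·(q_2−6)/(q_1−20). Tangency with p_1/p_2 gives q_2−6 = (1/3)·(p_1/p_2)·(q_1−20).
Substituting into the budget: q_1* = 20 + 0.75·(I − 20·p_1 − 6·p_2)/p_1, and q_2* = 6 + 0.25·(…)/p_2.
Discretionary income = 367 − 20·10 − 6·3.4 = 146.6; q_1* = 20 + 0.75·146.6/10 = 30.995; q_2* = 6 + 0.25·146.6/3.4 = 16.7794.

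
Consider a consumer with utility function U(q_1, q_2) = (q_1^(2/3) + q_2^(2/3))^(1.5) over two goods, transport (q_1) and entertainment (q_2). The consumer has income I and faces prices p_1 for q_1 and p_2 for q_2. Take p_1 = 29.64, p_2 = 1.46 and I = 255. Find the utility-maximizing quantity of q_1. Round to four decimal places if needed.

q_1* = 0.0208

MRS = MU_q_1/MU_q_2 = (q_2/q_1)^(1/3). Set equal to p_1/p_2.
Hence q_2/q_1 = (p_1/p_2)^(1/(1/3)), i.e. raised to the 3 power.
Substitute q_2 = (q_2/q_1)·q_1 into the budget: q_1* = I/(p_1 + p_2·(q_2/q_1)).
Numerically q_2/q_1 = 8367.120635, so q_1* = 255/(29.64 + 1.46·8367.120635) = 0.0208.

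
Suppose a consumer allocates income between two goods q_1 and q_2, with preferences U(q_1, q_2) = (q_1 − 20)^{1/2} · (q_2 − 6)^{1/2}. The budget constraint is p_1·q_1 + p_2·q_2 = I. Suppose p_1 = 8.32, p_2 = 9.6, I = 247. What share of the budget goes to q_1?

share on q_1 = 0.7202

MRS = (q_2−6)/(q_1−20). Tangency with p_1/p_2 gives q_2−6 = (p_1/p_2)·(q_1−20).
Substituting into the budget: q_1* = 20 + 0.5·(I − 20·p_1 − 6·p_2)/p_1, and q_2* = 6 + 0.5·(…)/p_2.
Discretionary income = 247 − 20·8.32 − 6·9.6 = 23; q_1* = 20 + 0.5·23/8.32 = 21.3822; q_2* = 6 + 0.5·23/9.6 = 7.1979.
Expenditure on q_1: 8.32·21.3822 = 177.9; share = 0.7202.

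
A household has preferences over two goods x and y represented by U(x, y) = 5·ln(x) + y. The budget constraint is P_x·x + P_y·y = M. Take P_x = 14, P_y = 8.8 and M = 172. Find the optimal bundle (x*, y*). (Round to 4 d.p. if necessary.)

x* = 3.1429, y* = 14.5455

MU_x = 5/x, MU_y = 1. Tangency: 5/x = P_x/P_y.
So x*(P_x,P_y) = 5·P_y/P_x, independent of income; and y* = (M − 5·P_y)/P_y.
At the given prices: x* = 5·8.8/14 = 3.1429, and y* = 14.5455.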